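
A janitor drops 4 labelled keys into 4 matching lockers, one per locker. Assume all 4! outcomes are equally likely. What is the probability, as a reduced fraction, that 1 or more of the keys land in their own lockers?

5/8

Favorable outcomes: Σ_{i≥1} C(4,i)·!(4-i) = 4·2 + 6·1 + 4·0 + 1·1 = 15.
Total outcomes: 4! = 24.
Probability = 15/24 = 5/8.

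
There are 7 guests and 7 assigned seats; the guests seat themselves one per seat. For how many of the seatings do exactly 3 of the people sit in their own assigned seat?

Choose which 3 of the 7 are fixed: C(7,3) = 35.
The remaining 4 must be deranged: !4 = 9.
Total: 35 × 9 = 315.

315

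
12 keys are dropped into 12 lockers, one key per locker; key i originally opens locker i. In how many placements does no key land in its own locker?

176214841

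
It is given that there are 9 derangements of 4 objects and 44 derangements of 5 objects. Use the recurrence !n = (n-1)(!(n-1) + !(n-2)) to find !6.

265

!6 = (6-1)·(!5 + !4) = 5·(44 + 9) = 5·53 = 265.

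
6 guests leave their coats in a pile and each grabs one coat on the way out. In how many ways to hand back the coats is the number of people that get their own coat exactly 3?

40

Choose which 3 of the 6 are fixed: C(6,3) = 20.
The other 3 form a derangement: !3 = 2.
Total: 20 × 2 = 40.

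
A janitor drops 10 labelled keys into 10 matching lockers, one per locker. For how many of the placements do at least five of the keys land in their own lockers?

Sum C(10,i)·!(10-i) for i = 5..10:
  i=5: C(10,5)·!5 = 252·44 = 11088
  i=6: C(10,6)·!4 = 210·9 = 1890
  i=7: C(10,7)·!3 = 120·2 = 240
  i=8: C(10,8)·!2 = 45·1 = 45
  i=9: C(10,9)·!1 = 10·0 = 0
  i=10: C(10,10)·!0 = 1·1 = 1
Total = 13264.

13264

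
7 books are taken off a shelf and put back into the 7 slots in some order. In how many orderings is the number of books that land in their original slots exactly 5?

21

Pick the 5 fixed positions: C(7,5) = 21 ways.
The remaining 2 must be deranged: !2 = 1.
Total: 21 × 1 = 21.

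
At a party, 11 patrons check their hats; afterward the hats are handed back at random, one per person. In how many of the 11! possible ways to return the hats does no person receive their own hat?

14684570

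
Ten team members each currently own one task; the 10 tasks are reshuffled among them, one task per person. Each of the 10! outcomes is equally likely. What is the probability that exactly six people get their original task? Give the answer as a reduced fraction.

1/1920

Favorable outcomes: C(10,6)·!4 = 210·9 = 1890.
Total outcomes: 10! = 3628800.
Probability = 1890/3628800 = 1/1920.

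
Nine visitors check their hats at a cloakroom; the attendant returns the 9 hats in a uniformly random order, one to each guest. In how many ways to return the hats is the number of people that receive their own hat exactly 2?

Choose which 2 of the 9 are fixed: C(9,2) = 36.
The remaining 7 must be deranged: !7 = 1854.
Total: 36 × 1854 = 66744.

66744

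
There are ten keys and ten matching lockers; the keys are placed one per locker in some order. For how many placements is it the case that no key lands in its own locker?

1334961

By inclusion-exclusion, !10 = Σ (-1)^k · 10!/k! for k=0..10
= 10! - 10!/1! + 10!/2! - 10!/3! + 10!/4! - 10!/5! + 10!/6! - 10!/7! + 10!/8! - 10!/9! + 10!/10!
= 3628800 - 3628800 + 1814400 - 604800 + 151200 - 30240 + 5040 - 720 + 90 - 10 + 1
= 1334961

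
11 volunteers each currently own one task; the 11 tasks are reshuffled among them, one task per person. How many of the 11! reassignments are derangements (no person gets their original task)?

Use !n = (n-1)(!(n-1) + !(n-2)).
!11 = 10·(1334961 + 133496) = 10·1468457 = 14684570

14684570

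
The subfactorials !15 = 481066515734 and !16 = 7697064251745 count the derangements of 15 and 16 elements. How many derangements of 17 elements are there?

130850092279664

!17 = (17-1)·(!16 + !15) = 16·(7697064251745 + 481066515734) = 16·8178130767479 = 130850092279664.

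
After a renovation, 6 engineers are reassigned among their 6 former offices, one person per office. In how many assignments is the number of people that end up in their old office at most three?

704

Sum C(6,i)·!(6-i) for i = 0..3:
  i=0: C(6,0)·!6 = 1·265 = 265
  i=1: C(6,1)·!5 = 6·44 = 264
  i=2: C(6,2)·!4 = 15·9 = 135
  i=3: C(6,3)·!3 = 20·2 = 40
Total = 704.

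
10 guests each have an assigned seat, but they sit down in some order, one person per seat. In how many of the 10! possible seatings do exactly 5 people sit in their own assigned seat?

11088

Pick the 5 fixed positions: C(10,5) = 252 ways.
The other 5 form a derangement: !5 = 44.
Total: 252 × 44 = 11088.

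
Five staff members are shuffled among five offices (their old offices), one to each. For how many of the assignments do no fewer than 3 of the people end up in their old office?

Sum C(5,i)·!(5-i) for i = 3..5:
  i=3: C(5,3)·!2 = 10·1 = 10
  i=4: C(5,4)·!1 = 5·0 = 0
  i=5: C(5,5)·!0 = 1·1 = 1
Total = 11.

11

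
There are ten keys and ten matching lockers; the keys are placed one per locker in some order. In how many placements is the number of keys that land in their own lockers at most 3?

Sum C(10,i)·!(10-i) for i = 0..3:
  i=0: C(10,0)·!10 = 1·1334961 = 1334961
  i=1: C(10,1)·!9 = 10·133496 = 1334960
  i=2: C(10,2)·!8 = 45·14833 = 667485
  i=3: C(10,3)·!7 = 120·1854 = 222480
Total = 3559886.

3559886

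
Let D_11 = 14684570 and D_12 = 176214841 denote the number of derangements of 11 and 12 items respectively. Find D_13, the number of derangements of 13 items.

D_13 = (13-1)·(D_12 + D_11) = 12·(176214841 + 14684570) = 12·190899411 = 2290792932.

2290792932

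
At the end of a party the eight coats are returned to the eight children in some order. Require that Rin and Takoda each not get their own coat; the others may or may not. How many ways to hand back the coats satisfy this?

Let A_j be the event that the j-th constrained one is fixed. By inclusion-exclusion over the 2 events:
Σ_{j=0}^{2} (-1)^j C(2,j)(8-j)!
= C(2,0)·8! - C(2,1)·7! + C(2,2)·6!
= 40320 - 10080 + 720
= 30960

30960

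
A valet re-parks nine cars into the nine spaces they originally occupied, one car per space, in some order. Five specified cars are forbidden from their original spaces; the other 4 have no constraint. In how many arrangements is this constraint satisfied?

Inclusion-exclusion on the 5 forbidden self-matches:
Σ_{j=0}^{5} (-1)^j C(5,j)(9-j)!
= C(5,0)·9! - C(5,1)·8! + C(5,2)·7! - C(5,3)·6! + C(5,4)·5! - C(5,5)·4!
= 362880 - 201600 + 50400 - 7200 + 600 - 24
= 205056

205056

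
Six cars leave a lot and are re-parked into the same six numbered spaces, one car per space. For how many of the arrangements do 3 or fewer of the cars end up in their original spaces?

Sum C(6,i)·!(6-i) for i = 0..3:
  i=0: C(6,0)·!6 = 1·265 = 265
  i=1: C(6,1)·!5 = 6·44 = 264
  i=2: C(6,2)·!4 = 15·9 = 135
  i=3: C(6,3)·!3 = 20·2 = 40
Total = 704.

704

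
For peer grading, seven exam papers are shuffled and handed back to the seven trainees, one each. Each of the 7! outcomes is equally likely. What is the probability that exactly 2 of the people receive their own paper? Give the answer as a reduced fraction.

Favorable outcomes: C(7,2)·!5 = 21·44 = 924.
Total outcomes: 7! = 5040.
Probability = 924/5040 = 11/60.

11/60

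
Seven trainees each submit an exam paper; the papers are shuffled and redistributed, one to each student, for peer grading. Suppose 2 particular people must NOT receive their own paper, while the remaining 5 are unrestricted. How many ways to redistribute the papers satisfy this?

3720

Inclusion-exclusion on the 2 forbidden self-matches:
Σ_{j=0}^{2} (-1)^j C(2,j)(7-j)!
= C(2,0)·7! - C(2,1)·6! + C(2,2)·5!
= 5040 - 1440 + 120
= 3720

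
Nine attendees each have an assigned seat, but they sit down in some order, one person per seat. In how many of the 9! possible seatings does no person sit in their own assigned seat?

Recurrence: !9 = 9·!8 + (-1)^9.
!9 = 9·14833 - 1 = 133496

133496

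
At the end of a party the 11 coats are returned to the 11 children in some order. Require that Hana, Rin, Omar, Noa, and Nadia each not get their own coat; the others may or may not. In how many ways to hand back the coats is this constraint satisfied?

25022880

Let A_j be the event that the j-th constrained one is fixed. By inclusion-exclusion over the 5 events:
Σ_{j=0}^{5} (-1)^j C(5,j)(11-j)!
= C(5,0)·11! - C(5,1)·10! + C(5,2)·9! - C(5,3)·8! + C(5,4)·7! - C(5,5)·6!
= 39916800 - 18144000 + 3628800 - 403200 + 25200 - 720
= 25022880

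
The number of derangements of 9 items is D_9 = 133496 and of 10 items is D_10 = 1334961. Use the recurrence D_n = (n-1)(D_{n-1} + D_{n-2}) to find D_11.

D_11 = (11-1)·(D_10 + D_9) = 10·(1334961 + 133496) = 10·1468457 = 14684570.

14684570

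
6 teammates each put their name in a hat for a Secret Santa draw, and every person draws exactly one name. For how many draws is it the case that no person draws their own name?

265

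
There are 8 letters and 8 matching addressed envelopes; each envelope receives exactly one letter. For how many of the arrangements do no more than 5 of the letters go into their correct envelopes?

Sum C(8,i)·!(8-i) for i = 0..5:
  i=0: C(8,0)·!8 = 1·14833 = 14833
  i=1: C(8,1)·!7 = 8·1854 = 14832
  i=2: C(8,2)·!6 = 28·265 = 7420
  i=3: C(8,3)·!5 = 56·44 = 2464
  i=4: C(8,4)·!4 = 70·9 = 630
  i=5: C(8,5)·!3 = 56·2 = 112
Total = 40291.

40291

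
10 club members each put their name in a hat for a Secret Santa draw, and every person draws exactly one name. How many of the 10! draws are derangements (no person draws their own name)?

1334961

!10 is the nearest integer to 10!/e.
10! = 3628800, and 3628800/e ≈ 1334960.92, so !10 = 1334961.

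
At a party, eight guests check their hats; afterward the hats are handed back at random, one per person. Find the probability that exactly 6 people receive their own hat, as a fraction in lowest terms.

1/1440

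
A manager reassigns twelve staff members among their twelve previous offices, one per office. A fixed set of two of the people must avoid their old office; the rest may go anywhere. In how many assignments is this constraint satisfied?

402796800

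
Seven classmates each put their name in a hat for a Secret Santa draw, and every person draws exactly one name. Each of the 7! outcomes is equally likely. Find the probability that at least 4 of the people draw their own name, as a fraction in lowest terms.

Favorable outcomes: Σ_{i≥4} C(7,i)·!(7-i) = 35·2 + 21·1 + 7·0 + 1·1 = 92.
Total outcomes: 7! = 5040.
Probability = 92/5040 = 23/1260.

23/1260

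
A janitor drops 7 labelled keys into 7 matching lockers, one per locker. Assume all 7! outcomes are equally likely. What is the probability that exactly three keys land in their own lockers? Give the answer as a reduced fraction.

Favorable outcomes: C(7,3)·!4 = 35·9 = 315.
Total outcomes: 7! = 5040.
Probability = 315/5040 = 1/16.

1/16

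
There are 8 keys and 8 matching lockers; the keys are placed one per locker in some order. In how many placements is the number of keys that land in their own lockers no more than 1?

29665

Sum C(8,i)·!(8-i) for i = 0..1:
  i=0: C(8,0)·!8 = 1·14833 = 14833
  i=1: C(8,1)·!7 = 8·1854 = 14832
Total = 29665.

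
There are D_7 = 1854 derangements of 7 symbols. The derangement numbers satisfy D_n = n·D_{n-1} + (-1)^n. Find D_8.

14833

D_8 = 8·1854 + 1 = 14833.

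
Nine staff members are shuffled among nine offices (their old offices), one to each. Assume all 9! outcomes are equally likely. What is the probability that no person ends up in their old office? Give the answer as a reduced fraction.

16687/45360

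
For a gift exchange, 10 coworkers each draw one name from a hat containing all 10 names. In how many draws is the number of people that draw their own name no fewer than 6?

2176

# with exactly i fixed is C(10,i)·!(10-i); sum over i=6..10:
  i=6: C(10,6)·!4 = 210·9 = 1890
  i=7: C(10,7)·!3 = 120·2 = 240
  i=8: C(10,8)·!2 = 45·1 = 45
  i=9: C(10,9)·!1 = 10·0 = 0
  i=10: C(10,10)·!0 = 1·1 = 1
Total = 2176.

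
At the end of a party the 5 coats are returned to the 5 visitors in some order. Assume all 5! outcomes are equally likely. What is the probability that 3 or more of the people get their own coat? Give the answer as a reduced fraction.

11/120

Favorable outcomes: Σ_{i≥3} C(5,i)·!(5-i) = 10·1 + 5·0 + 1·1 = 11.
Total outcomes: 5! = 120.
Probability = 11/120 = 11/120.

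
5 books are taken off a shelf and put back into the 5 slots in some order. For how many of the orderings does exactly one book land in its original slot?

45

Choose which one of the 5 is fixed: C(5,1) = 5.
The other 4 form a derangement: !4 = 9.
Total: 5 × 9 = 45.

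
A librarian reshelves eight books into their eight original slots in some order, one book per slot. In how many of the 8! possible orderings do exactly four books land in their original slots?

630

Choose which 4 of the 8 are fixed: C(8,4) = 70.
The remaining 4 must be deranged: !4 = 9.
Total: 70 × 9 = 630.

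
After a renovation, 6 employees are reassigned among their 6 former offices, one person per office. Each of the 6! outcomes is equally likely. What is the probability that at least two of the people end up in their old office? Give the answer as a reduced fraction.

191/720

Favorable outcomes: Σ_{i≥2} C(6,i)·!(6-i) = 15·9 + 20·2 + 15·1 + 6·0 + 1·1 = 191.
Total outcomes: 6! = 720.
Probability = 191/720 = 191/720.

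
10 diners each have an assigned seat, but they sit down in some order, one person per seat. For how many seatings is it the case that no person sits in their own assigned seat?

1334961

The number of derangements of 10 is !10 = Σ_{k=0}^{10} (-1)^k·10!/k!
= 10! - 10!/1! + 10!/2! - 10!/3! + 10!/4! - 10!/5! + 10!/6! - 10!/7! + 10!/8! - 10!/9! + 10!/10!
= 3628800 - 3628800 + 1814400 - 604800 + 151200 - 30240 + 5040 - 720 + 90 - 10 + 1
= 1334961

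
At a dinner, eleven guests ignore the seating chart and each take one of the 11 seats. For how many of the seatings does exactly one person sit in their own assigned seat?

14684571

Choose which one of the 11 is fixed: C(11,1) = 11.
The remaining 10 must be deranged: !10 = 1334961.
Total: 11 × 1334961 = 14684571.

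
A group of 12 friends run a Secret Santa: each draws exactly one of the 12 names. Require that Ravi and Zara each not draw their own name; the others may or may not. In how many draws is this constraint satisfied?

402796800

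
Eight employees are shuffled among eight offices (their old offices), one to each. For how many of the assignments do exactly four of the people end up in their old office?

630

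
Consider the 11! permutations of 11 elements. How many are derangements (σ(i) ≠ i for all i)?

14684570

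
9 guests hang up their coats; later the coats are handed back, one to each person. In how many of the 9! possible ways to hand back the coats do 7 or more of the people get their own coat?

37

Sum C(9,i)·!(9-i) for i = 7..9:
  i=7: C(9,7)·!2 = 36·1 = 36
  i=8: C(9,8)·!1 = 9·0 = 0
  i=9: C(9,9)·!0 = 1·1 = 1
Total = 37.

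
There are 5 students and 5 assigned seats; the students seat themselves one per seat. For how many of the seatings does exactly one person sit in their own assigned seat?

Choose which one of the 5 is fixed: C(5,1) = 5.
The other 4 form a derangement: !4 = 9.
Total: 5 × 9 = 45.

45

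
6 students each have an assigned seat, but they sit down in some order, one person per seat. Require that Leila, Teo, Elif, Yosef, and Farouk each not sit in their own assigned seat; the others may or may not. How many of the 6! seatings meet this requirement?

Inclusion-exclusion on the 5 forbidden self-matches:
Σ_{j=0}^{5} (-1)^j C(5,j)(6-j)!
= C(5,0)·6! - C(5,1)·5! + C(5,2)·4! - C(5,3)·3! + C(5,4)·2! - C(5,5)·1!
= 720 - 600 + 240 - 60 + 10 - 1
= 309

309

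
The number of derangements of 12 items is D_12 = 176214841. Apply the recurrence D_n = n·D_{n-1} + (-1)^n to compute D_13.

2290792932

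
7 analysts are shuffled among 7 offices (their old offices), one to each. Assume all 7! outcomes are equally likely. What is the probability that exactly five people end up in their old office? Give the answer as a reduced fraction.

1/240

Favorable outcomes: C(7,5)·!2 = 21·1 = 21.
Total outcomes: 7! = 5040.
Probability = 21/5040 = 1/240.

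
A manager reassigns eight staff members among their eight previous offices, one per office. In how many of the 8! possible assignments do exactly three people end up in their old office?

2464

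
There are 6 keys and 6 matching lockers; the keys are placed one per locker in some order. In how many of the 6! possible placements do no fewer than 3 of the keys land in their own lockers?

56

# with exactly i fixed is C(6,i)·!(6-i); sum over i=3..6:
  i=3: C(6,3)·!3 = 20·2 = 40
  i=4: C(6,4)·!2 = 15·1 = 15
  i=5: C(6,5)·!1 = 6·0 = 0
  i=6: C(6,6)·!0 = 1·1 = 1
Total = 56.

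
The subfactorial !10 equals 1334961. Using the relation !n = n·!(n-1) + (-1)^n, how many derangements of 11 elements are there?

!11 = 11·1334961 - 1 = 14684570.

14684570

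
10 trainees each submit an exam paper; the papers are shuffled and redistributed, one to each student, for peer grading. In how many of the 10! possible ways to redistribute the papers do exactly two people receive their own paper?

667485

Pick the 2 fixed positions: C(10,2) = 45 ways.
The remaining 8 must be deranged: !8 = 14833.
Total: 45 × 14833 = 667485.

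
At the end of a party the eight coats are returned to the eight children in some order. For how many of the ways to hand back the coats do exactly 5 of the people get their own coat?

112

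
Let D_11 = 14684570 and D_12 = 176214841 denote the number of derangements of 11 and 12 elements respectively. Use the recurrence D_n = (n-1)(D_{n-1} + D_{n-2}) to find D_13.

2290792932

D_13 = (13-1)·(D_12 + D_11) = 12·(176214841 + 14684570) = 12·190899411 = 2290792932.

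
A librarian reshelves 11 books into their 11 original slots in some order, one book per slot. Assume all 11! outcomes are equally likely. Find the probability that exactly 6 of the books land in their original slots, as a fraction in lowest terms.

Favorable outcomes: C(11,6)·!5 = 462·44 = 20328.
Total outcomes: 11! = 39916800.
Probability = 20328/39916800 = 11/21600.

11/21600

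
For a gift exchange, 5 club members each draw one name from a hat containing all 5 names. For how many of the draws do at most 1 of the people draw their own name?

# with exactly i fixed is C(5,i)·!(5-i); sum over i=0..1:
  i=0: C(5,0)·!5 = 1·44 = 44
  i=1: C(5,1)·!4 = 5·9 = 45
Total = 89.

89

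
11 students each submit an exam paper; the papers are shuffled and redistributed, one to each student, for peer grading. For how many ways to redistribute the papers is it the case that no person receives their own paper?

14684570

Use !n = n·!(n-1) + (-1)^n.
!11 = 11·1334961 - 1 = 14684570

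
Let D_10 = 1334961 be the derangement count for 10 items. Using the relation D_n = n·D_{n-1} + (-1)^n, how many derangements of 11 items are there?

14684570

D_11 = 11·1334961 - 1 = 14684570.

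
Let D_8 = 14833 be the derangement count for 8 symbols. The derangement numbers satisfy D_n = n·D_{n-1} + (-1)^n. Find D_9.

133496

D_9 = 9·14833 - 1 = 133496.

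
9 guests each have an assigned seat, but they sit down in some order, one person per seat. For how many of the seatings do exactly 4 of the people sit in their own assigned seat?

5544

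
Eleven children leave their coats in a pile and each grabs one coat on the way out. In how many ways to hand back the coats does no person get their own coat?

By inclusion-exclusion, !11 = Σ (-1)^k · 11!/k! for k=0..11
= 11! - 11!/1! + 11!/2! - 11!/3! + 11!/4! - 11!/5! + 11!/6! - 11!/7! + 11!/8! - 11!/9! + 11!/10! - 11!/11!
= 39916800 - 39916800 + 19958400 - 6652800 + 1663200 - 332640 + 55440 - 7920 + 990 - 110 + 11 - 1
= 14684570

14684570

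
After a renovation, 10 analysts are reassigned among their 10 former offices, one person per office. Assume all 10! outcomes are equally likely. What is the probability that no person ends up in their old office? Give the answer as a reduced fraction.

16481/44800

Favorable outcomes: !10 = 1334961.
Total outcomes: 10! = 3628800.
Probability = 1334961/3628800 = 16481/44800.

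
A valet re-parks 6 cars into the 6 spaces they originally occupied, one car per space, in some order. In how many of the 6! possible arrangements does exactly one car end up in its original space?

264

Choose which one of the 6 is fixed: C(6,1) = 6.
The remaining 5 must be deranged: !5 = 44.
Total: 6 × 44 = 264.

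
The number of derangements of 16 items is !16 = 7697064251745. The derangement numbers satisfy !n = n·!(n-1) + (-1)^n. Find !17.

!17 = 17·7697064251745 - 1 = 130850092279664.

130850092279664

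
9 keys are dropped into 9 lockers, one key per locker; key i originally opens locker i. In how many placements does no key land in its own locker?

The number of derangements of 9 is !9 = Σ_{k=0}^{9} (-1)^k·9!/k!
= 9! - 9!/1! + 9!/2! - 9!/3! + 9!/4! - 9!/5! + 9!/6! - 9!/7! + 9!/8! - 9!/9!
= 362880 - 362880 + 181440 - 60480 + 15120 - 3024 + 504 - 72 + 9 - 1
= 133496

133496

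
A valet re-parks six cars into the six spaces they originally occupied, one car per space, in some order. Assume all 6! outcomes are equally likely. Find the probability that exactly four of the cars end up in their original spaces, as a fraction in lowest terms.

1/48

Favorable outcomes: C(6,4)·!2 = 15·1 = 15.
Total outcomes: 6! = 720.
Probability = 15/720 = 1/48.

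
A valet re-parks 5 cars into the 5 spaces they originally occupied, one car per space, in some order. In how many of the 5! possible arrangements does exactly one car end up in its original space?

45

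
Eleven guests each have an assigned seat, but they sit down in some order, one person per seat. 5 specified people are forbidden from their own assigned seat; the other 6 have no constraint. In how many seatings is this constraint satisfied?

Let A_j be the event that the j-th constrained one is fixed. By inclusion-exclusion over the 5 events:
Σ_{j=0}^{5} (-1)^j C(5,j)(11-j)!
= C(5,0)·11! - C(5,1)·10! + C(5,2)·9! - C(5,3)·8! + C(5,4)·7! - C(5,5)·6!
= 39916800 - 18144000 + 3628800 - 403200 + 25200 - 720
= 25022880

25022880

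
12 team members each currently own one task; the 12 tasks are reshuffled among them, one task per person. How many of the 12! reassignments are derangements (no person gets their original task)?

176214841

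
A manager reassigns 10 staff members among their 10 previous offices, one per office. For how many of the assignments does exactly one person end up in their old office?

Choose which one of the 10 is fixed: C(10,1) = 10.
The remaining 9 must be deranged: !9 = 133496.
Total: 10 × 133496 = 1334960.

1334960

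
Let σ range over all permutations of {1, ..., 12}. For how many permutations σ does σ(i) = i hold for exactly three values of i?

29369120

Pick the 3 fixed positions: C(12,3) = 220 ways.
The other 9 form a derangement: !9 = 133496.
Total: 220 × 133496 = 29369120.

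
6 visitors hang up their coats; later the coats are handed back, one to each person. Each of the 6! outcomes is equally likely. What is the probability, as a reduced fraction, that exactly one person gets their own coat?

Favorable outcomes: C(6,1)·!5 = 6·44 = 264.
Total outcomes: 6! = 720.
Probability = 264/720 = 11/30.

11/30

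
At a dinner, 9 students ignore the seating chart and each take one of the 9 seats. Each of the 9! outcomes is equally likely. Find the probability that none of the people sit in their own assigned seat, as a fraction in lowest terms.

Favorable outcomes: !9 = 133496.
Total outcomes: 9! = 362880.
Probability = 133496/362880 = 16687/45360.

16687/45360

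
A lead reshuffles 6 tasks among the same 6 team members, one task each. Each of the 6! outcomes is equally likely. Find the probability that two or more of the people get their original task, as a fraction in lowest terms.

191/720

Favorable outcomes: Σ_{i≥2} C(6,i)·!(6-i) = 15·9 + 20·2 + 15·1 + 6·0 + 1·1 = 191.
Total outcomes: 6! = 720.
Probability = 191/720 = 191/720.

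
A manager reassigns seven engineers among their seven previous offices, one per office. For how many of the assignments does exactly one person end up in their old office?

1855

Pick the single fixed position: C(7,1) = 7 ways.
The other 6 form a derangement: !6 = 265.
Total: 7 × 265 = 1855.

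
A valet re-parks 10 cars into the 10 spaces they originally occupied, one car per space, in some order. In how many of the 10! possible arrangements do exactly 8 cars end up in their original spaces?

45

Pick the 8 fixed positions: C(10,8) = 45 ways.
The remaining 2 must be deranged: !2 = 1.
Total: 45 × 1 = 45.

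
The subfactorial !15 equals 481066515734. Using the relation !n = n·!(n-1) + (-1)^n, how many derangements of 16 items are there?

!16 = 16·481066515734 + 1 = 7697064251745.

7697064251745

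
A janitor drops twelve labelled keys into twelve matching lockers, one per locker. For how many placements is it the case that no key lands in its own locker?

176214841

!12 is the nearest integer to 12!/e.
12! = 479001600, and 479001600/e ≈ 176214840.93, so !12 = 176214841.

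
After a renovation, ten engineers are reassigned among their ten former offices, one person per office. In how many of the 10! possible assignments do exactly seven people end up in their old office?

240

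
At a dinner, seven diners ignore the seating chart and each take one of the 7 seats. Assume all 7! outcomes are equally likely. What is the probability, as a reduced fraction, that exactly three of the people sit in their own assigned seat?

Favorable outcomes: C(7,3)·!4 = 35·9 = 315.
Total outcomes: 7! = 5040.
Probability = 315/5040 = 1/16.

1/16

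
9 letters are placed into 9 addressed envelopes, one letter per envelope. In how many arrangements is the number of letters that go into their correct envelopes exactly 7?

36

Choose which 7 of the 9 are fixed: C(9,7) = 36.
The remaining 2 must be deranged: !2 = 1.
Total: 36 × 1 = 36.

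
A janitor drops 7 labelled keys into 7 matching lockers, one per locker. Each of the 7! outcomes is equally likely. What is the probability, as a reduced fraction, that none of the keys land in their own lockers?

103/280

Favorable outcomes: !7 = 1854.
Total outcomes: 7! = 5040.
Probability = 1854/5040 = 103/280.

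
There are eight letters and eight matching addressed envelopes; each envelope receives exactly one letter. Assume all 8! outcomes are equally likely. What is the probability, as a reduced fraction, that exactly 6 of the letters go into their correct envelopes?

1/1440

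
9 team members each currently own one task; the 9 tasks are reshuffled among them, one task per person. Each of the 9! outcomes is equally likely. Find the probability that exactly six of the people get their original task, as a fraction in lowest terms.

1/2160

Favorable outcomes: C(9,6)·!3 = 84·2 = 168.
Total outcomes: 9! = 362880.
Probability = 168/362880 = 1/2160.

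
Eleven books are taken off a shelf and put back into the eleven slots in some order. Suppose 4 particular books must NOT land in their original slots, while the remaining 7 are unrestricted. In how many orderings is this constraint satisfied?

27422640

Inclusion-exclusion on the 4 forbidden self-matches:
Σ_{j=0}^{4} (-1)^j C(4,j)(11-j)!
= C(4,0)·11! - C(4,1)·10! + C(4,2)·9! - C(4,3)·8! + C(4,4)·7!
= 39916800 - 14515200 + 2177280 - 161280 + 5040
= 27422640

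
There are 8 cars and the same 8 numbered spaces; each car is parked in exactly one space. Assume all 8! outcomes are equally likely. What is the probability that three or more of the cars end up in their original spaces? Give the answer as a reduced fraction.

Favorable outcomes: Σ_{i≥3} C(8,i)·!(8-i) = 56·44 + 70·9 + 56·2 + 28·1 + 8·0 + 1·1 = 3235.
Total outcomes: 8! = 40320.
Probability = 3235/40320 = 647/8064.

647/8064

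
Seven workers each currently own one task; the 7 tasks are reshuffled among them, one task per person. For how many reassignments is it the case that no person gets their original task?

1854

By inclusion-exclusion, !7 = Σ (-1)^k · 7!/k! for k=0..7
= 7! - 7!/1! + 7!/2! - 7!/3! + 7!/4! - 7!/5! + 7!/6! - 7!/7!
= 5040 - 5040 + 2520 - 840 + 210 - 42 + 7 - 1
= 1854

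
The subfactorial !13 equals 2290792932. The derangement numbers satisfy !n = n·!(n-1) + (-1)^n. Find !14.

32071101049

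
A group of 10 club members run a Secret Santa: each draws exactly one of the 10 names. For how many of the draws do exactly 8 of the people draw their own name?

45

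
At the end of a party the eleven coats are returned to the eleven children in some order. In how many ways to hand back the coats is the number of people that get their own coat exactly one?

14684571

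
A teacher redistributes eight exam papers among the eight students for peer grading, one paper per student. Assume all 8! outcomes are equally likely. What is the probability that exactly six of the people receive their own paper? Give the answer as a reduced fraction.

1/1440

Favorable outcomes: C(8,6)·!2 = 28·1 = 28.
Total outcomes: 8! = 40320.
Probability = 28/40320 = 1/1440.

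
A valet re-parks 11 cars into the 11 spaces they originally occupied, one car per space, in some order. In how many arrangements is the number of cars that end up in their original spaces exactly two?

7342280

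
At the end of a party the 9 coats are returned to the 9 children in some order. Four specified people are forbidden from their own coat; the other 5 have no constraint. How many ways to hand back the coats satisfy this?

Inclusion-exclusion on the 4 forbidden self-matches:
Σ_{j=0}^{4} (-1)^j C(4,j)(9-j)!
= C(4,0)·9! - C(4,1)·8! + C(4,2)·7! - C(4,3)·6! + C(4,4)·5!
= 362880 - 161280 + 30240 - 2880 + 120
= 229080

229080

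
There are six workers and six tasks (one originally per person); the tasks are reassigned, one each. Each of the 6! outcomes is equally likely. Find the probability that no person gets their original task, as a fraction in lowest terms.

53/144

Favorable outcomes: !6 = 265.
Total outcomes: 6! = 720.
Probability = 265/720 = 53/144.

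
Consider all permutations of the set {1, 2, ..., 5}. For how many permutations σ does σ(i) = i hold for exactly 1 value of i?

45

Choose which one of the 5 is fixed: C(5,1) = 5.
The other 4 form a derangement: !4 = 9.
Total: 5 × 9 = 45.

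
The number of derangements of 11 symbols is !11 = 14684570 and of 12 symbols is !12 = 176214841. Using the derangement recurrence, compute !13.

2290792932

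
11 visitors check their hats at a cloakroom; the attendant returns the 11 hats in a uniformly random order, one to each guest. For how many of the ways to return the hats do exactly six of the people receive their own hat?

Choose which 6 of the 11 are fixed: C(11,6) = 462.
The other 5 form a derangement: !5 = 44.
Total: 462 × 44 = 20328.

20328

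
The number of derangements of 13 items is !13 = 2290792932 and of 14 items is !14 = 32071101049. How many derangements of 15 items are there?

!15 = (15-1)·(!14 + !13) = 14·(32071101049 + 2290792932) = 14·34361893981 = 481066515734.

481066515734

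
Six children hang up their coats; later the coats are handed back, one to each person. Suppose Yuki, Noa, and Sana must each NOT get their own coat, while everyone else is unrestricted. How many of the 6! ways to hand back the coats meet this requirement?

Let A_j be the event that the j-th constrained one is fixed. By inclusion-exclusion over the 3 events:
Σ_{j=0}^{3} (-1)^j C(3,j)(6-j)!
= C(3,0)·6! - C(3,1)·5! + C(3,2)·4! - C(3,3)·3!
= 720 - 360 + 72 - 6
= 426

426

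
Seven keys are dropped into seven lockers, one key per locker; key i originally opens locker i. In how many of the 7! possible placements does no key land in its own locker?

1854

The number of derangements of 7 is !7 = Σ_{k=0}^{7} (-1)^k·7!/k!
= 7! - 7!/1! + 7!/2! - 7!/3! + 7!/4! - 7!/5! + 7!/6! - 7!/7!
= 5040 - 5040 + 2520 - 840 + 210 - 42 + 7 - 1
= 1854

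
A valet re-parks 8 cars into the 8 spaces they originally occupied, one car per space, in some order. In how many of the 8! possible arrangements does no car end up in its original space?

14833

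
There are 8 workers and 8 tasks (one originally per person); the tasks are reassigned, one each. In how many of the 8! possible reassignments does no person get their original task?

14833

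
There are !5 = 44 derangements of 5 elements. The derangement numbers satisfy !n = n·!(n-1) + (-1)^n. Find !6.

!6 = 6·44 + 1 = 265.

265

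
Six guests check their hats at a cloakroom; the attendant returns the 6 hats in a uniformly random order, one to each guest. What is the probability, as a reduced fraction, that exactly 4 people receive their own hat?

Favorable outcomes: C(6,4)·!2 = 15·1 = 15.
Total outcomes: 6! = 720.
Probability = 15/720 = 1/48.

1/48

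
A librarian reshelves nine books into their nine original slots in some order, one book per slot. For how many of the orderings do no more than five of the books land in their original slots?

362675

# with exactly i fixed is C(9,i)·!(9-i); sum over i=0..5:
  i=0: C(9,0)·!9 = 1·133496 = 133496
  i=1: C(9,1)·!8 = 9·14833 = 133497
  i=2: C(9,2)·!7 = 36·1854 = 66744
  i=3: C(9,3)·!6 = 84·265 = 22260
  i=4: C(9,4)·!5 = 126·44 = 5544
  i=5: C(9,5)·!4 = 126·9 = 1134
Total = 362675.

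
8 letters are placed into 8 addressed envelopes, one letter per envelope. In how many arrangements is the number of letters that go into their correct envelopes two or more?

10655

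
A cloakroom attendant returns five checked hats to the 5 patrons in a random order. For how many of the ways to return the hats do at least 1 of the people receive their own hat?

Sum C(5,i)·!(5-i) for i = 1..5:
  i=1: C(5,1)·!4 = 5·9 = 45
  i=2: C(5,2)·!3 = 10·2 = 20
  i=3: C(5,3)·!2 = 10·1 = 10
  i=4: C(5,4)·!1 = 5·0 = 0
  i=5: C(5,5)·!0 = 1·1 = 1
Total = 76.

76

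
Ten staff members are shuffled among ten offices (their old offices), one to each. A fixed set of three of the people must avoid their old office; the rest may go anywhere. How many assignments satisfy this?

Inclusion-exclusion on the 3 forbidden self-matches:
Σ_{j=0}^{3} (-1)^j C(3,j)(10-j)!
= C(3,0)·10! - C(3,1)·9! + C(3,2)·8! - C(3,3)·7!
= 3628800 - 1088640 + 120960 - 5040
= 2656080

2656080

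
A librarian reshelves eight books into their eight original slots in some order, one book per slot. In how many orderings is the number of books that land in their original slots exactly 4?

Choose which 4 of the 8 are fixed: C(8,4) = 70.
The remaining 4 must be deranged: !4 = 9.
Total: 70 × 9 = 630.

630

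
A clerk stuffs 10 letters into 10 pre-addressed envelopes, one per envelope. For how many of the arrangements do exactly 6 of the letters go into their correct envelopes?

Pick the 6 fixed positions: C(10,6) = 210 ways.
The other 4 form a derangement: !4 = 9.
Total: 210 × 9 = 1890.

1890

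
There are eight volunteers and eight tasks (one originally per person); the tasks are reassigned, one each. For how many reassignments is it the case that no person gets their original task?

Recurrence: !8 = 8·!7 + (-1)^8.
!8 = 8·1854 + 1 = 14833

14833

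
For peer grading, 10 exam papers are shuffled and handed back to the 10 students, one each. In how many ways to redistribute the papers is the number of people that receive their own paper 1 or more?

2293839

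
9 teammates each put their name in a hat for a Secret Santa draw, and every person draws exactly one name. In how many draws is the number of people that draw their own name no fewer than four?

6883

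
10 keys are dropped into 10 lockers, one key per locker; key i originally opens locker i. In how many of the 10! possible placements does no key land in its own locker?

1334961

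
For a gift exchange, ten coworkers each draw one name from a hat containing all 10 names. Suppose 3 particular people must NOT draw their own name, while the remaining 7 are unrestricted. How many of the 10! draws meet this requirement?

2656080

Inclusion-exclusion on the 3 forbidden self-matches:
Σ_{j=0}^{3} (-1)^j C(3,j)(10-j)!
= C(3,0)·10! - C(3,1)·9! + C(3,2)·8! - C(3,3)·7!
= 3628800 - 1088640 + 120960 - 5040
= 2656080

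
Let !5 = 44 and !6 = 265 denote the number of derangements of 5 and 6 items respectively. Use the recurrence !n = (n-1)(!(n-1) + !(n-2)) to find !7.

!7 = (7-1)·(!6 + !5) = 6·(265 + 44) = 6·309 = 1854.

1854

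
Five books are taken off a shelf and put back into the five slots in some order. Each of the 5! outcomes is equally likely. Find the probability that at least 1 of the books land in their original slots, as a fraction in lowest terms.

Favorable outcomes: Σ_{i≥1} C(5,i)·!(5-i) = 5·9 + 10·2 + 10·1 + 5·0 + 1·1 = 76.
Total outcomes: 5! = 120.
Probability = 76/120 = 19/30.

19/30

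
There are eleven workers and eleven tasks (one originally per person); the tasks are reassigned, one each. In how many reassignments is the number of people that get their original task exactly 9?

Pick the 9 fixed positions: C(11,9) = 55 ways.
The remaining 2 must be deranged: !2 = 1.
Total: 55 × 1 = 55.

55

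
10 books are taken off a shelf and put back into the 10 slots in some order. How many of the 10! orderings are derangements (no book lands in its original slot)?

1334961

By inclusion-exclusion, !10 = Σ (-1)^k · 10!/k! for k=0..10
= 10! - 10!/1! + 10!/2! - 10!/3! + 10!/4! - 10!/5! + 10!/6! - 10!/7! + 10!/8! - 10!/9! + 10!/10!
= 3628800 - 3628800 + 1814400 - 604800 + 151200 - 30240 + 5040 - 720 + 90 - 10 + 1
= 1334961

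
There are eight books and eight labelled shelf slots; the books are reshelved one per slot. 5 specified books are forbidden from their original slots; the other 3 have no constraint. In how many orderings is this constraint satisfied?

Let A_j be the event that the j-th constrained one is fixed. By inclusion-exclusion over the 5 events:
Σ_{j=0}^{5} (-1)^j C(5,j)(8-j)!
= C(5,0)·8! - C(5,1)·7! + C(5,2)·6! - C(5,3)·5! + C(5,4)·4! - C(5,5)·3!
= 40320 - 25200 + 7200 - 1200 + 120 - 6
= 21234

21234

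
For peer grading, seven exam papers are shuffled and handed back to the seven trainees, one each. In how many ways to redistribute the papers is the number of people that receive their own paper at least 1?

3186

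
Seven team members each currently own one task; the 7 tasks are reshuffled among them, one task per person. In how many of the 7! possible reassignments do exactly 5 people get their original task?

21

Pick the 5 fixed positions: C(7,5) = 21 ways.
The remaining 2 must be deranged: !2 = 1.
Total: 21 × 1 = 21.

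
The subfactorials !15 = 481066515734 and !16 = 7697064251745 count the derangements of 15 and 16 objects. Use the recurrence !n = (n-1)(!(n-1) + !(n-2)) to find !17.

130850092279664

!17 = (17-1)·(!16 + !15) = 16·(7697064251745 + 481066515734) = 16·8178130767479 = 130850092279664.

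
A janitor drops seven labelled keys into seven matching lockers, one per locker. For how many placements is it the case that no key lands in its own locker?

1854

The subfactorial !7 = [7!/e] (nearest integer).
7! = 5040, and 5040/e ≈ 1854.11, so !7 = 1854.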